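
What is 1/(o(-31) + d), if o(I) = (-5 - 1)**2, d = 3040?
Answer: 1/3076 ≈ 0.00032510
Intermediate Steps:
o(I) = 36 (o(I) = (-6)**2 = 36)
1/(o(-31) + d) = 1/(36 + 3040) = 1/3076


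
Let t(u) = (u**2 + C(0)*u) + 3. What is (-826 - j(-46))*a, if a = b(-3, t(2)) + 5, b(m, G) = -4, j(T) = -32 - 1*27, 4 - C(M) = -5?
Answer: -767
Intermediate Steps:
C(M) = 9 (C(M) = 4 - 1*(-5) = 4 + 5 = 9)
t(u) = 3 + u**2 + 9*u (t(u) = (u**2 + 9*u) + 3 = 3 + u**2 + 9*u)
j(T) = -59 (j(T) = -32 - 27 = -59)
a = 1 (a = -4 + 5 = 1)
(-826 - j(-46))*a = (-826 - 1*(-59))*1 = (-826 + 59)*1 = -767*1 = -767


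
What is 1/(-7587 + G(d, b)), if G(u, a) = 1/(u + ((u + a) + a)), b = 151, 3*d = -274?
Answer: -358/2716143 ≈ -0.00013180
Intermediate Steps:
d = -274/3 (d = (⅓)*(-274) = -274/3 ≈ -91.333)
G(u, a) = 1/(2*a + 2*u) (G(u, a) = 1/(u + ((a + u) + a)) = 1/(u + (u + 2*a)) = 1/(2*a + 2*u))
1/(-7587 + G(d, b)) = 1/(-7587 + 1/(2*(151 - 274/3))) = 1/(-7587 + 1/(2*(179/3))) = 1/(-7587 + (½)*(3/179)) = 1/(-7587 + 3/358) = 1/(-2716143/358) = -358/2716143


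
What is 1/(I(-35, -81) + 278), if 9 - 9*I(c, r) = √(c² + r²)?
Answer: 22599/6297335 + 9*√7786/6297335 ≈ 0.0037148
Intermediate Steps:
I(c, r) = 1 - √(c² + r²)/9
1/(I(-35, -81) + 278) = 1/((1 - √((-35)² + (-81)²)/9) + 278) = 1/((1 - √(1225 + 6561)/9) + 278) = 1/((1 - √7786/9) + 278) = 1/(279 - √7786/9)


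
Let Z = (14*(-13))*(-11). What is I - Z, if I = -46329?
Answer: -48331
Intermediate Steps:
Z = 2002 (Z = -182*(-11) = 2002)
I - Z = -46329 - 1*2002 = -46329 - 2002 = -48331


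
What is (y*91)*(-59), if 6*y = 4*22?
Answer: -236236/3 ≈ -78745.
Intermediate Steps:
y = 44/3 (y = (4*22)/6 = (⅙)*88 = 44/3 ≈ 14.667)
(y*91)*(-59) = ((44/3)*91)*(-59) = (4004/3)*(-59) = -236236/3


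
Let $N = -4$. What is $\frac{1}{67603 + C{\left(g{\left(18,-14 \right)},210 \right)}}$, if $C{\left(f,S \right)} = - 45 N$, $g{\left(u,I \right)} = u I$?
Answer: $\frac{1}{67783} \approx 1.4753 \cdot 10^{-5}$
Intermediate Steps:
$g{\left(u,I \right)} = I u$
$C{\left(f,S \right)} = 180$ ($C{\left(f,S \right)} = \left(-45\right) \left(-4\right) = 180$)
$\frac{1}{67603 + C{\left(g{\left(18,-14 \right)},210 \right)}} = \frac{1}{67603 + 180} = \frac{1}{67783}$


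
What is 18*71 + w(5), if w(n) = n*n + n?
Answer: 1308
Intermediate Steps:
w(n) = n + n² (w(n) = n² + n = n + n²)
18*71 + w(5) = 18*71 + 5*(1 + 5) = 1278 + 5*6 = 1278 + 30 = 1308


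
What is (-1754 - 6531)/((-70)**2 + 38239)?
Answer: -8285/43139 ≈ -0.19205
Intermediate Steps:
(-1754 - 6531)/((-70)**2 + 38239) = -8285/(4900 + 38239) = -8285/43139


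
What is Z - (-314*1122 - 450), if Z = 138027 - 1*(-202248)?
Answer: 693033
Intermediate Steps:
Z = 340275 (Z = 138027 + 202248 = 340275)
Z - (-314*1122 - 450) = 340275 - (-314*1122 - 450) = 340275 - (-352308 - 450) = 340275 - 1*(-352758) = 340275 + 352758 = 693033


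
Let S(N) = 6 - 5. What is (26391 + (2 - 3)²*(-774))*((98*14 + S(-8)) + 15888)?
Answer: 442175037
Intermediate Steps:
S(N) = 1
(26391 + (2 - 3)²*(-774))*((98*14 + S(-8)) + 15888) = (26391 + (2 - 3)²*(-774))*((98*14 + 1) + 15888) = (26391 + (-1)²*(-774))*((1372 + 1) + 15888) = (26391 + 1*(-774))*(1373 + 15888) = (26391 - 774)*17261 = 25617*17261 = 442175037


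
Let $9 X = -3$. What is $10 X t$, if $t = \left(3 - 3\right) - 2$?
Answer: $\frac{20}{3} \approx 6.6667$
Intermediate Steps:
$X = - \frac{1}{3}$ ($X = \frac{1}{9} \left(-3\right) = - \frac{1}{3} \approx -0.33333$)
$t = -2$ ($t = 0 - 2 = -2$)
$10 X t = 10 \left(- \frac{1}{3}\right) \left(-2\right) = \left(- \frac{10}{3}\right) \left(-2\right) = \frac{20}{3}$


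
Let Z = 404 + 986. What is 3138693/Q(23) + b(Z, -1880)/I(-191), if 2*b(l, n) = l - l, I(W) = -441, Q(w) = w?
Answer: 3138693/23 ≈ 1.3647e+5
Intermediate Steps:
Z = 1390
b(l, n) = 0 (b(l, n) = (l - l)/2 = (1/2)*0 = 0)
3138693/Q(23) + b(Z, -1880)/I(-191) = 3138693/23 + 0/(-441) = 3138693*(1/23) + 0*(-1/441) = 3138693/23 + 0 = 3138693/23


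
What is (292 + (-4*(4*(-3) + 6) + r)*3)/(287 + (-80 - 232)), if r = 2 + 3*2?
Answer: -388/25 ≈ -15.520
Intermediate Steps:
r = 8 (r = 2 + 6 = 8)
(292 + (-4*(4*(-3) + 6) + r)*3)/(287 + (-80 - 232)) = (292 + (-4*(4*(-3) + 6) + 8)*3)/(287 + (-80 - 232)) = (292 + (-4*(-12 + 6) + 8)*3)/(287 - 312) = (292 + (-4*(-6) + 8)*3)/(-25) = (292 + (24 + 8)*3)*(-1/25) = (292 + 32*3)*(-1/25) = (292 + 96)*(-1/25) = 388*(-1/25) = -388/25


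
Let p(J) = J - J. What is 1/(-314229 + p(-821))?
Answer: -1/314229 ≈ -3.1824e-6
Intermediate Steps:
p(J) = 0
1/(-314229 + p(-821)) = 1/(-314229 + 0) = 1/(-314229) = -1/314229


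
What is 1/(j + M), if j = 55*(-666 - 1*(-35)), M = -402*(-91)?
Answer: 1/1877 ≈ 0.00053276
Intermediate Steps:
M = 36582
j = -34705 (j = 55*(-666 + 35) = 55*(-631) = -34705)
1/(j + M) = 1/(-34705 + 36582) = 1/1877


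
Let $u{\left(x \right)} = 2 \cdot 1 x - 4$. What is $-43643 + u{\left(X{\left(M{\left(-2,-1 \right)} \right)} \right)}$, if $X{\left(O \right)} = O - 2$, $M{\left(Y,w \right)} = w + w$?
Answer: $-43655$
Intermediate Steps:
$M{\left(Y,w \right)} = 2 w$
$X{\left(O \right)} = -2 + O$
$u{\left(x \right)} = -4 + 2 x$ ($u{\left(x \right)} = 2 x - 4 = -4 + 2 x$)
$-43643 + u{\left(X{\left(M{\left(-2,-1 \right)} \right)} \right)} = -43643 + \left(-4 + 2 \left(-2 + 2 \left(-1\right)\right)\right) = -43643 + \left(-4 + 2 \left(-2 - 2\right)\right) = -43643 + \left(-4 + 2 \left(-4\right)\right) = -43643 - 12 = -43655$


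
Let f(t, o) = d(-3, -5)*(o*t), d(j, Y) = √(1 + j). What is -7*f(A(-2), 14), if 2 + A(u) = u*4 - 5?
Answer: 1470*I*√2 ≈ 2078.9*I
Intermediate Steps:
A(u) = -7 + 4*u (A(u) = -2 + (u*4 - 5) = -2 + (4*u - 5) = -2 + (-5 + 4*u) = -7 + 4*u)
f(t, o) = I*o*t*√2 (f(t, o) = √(1 - 3)*(o*t) = √(-2)*(o*t) = (I*√2)*(o*t) = I*o*t*√2)
-7*f(A(-2), 14) = -7*I*14*(-7 + 4*(-2))*√2 = -7*I*14*(-7 - 8)*√2 = -7*I*14*(-15)*√2 = -(-1470)*I*√2 = 1470*I*√2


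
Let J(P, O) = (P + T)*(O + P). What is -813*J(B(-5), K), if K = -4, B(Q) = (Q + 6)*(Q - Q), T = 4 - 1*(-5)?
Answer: 29268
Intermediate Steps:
T = 9 (T = 4 + 5 = 9)
B(Q) = 0 (B(Q) = (6 + Q)*0 = 0)
J(P, O) = (9 + P)*(O + P) (J(P, O) = (P + 9)*(O + P) = (9 + P)*(O + P))
-813*J(B(-5), K) = -813*(0² + 9*(-4) + 9*0 - 4*0) = -813*(0 - 36 + 0 + 0) = -813*(-36) = 29268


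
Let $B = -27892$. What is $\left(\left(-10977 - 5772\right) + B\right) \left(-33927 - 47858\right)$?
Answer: $3650964185$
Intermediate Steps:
$\left(\left(-10977 - 5772\right) + B\right) \left(-33927 - 47858\right) = \left(\left(-10977 - 5772\right) - 27892\right) \left(-33927 - 47858\right) = \left(\left(-10977 - 5772\right) - 27892\right) \left(-81785\right) = \left(-16749 - 27892\right) \left(-81785\right) = \left(-44641\right) \left(-81785\right) = 3650964185$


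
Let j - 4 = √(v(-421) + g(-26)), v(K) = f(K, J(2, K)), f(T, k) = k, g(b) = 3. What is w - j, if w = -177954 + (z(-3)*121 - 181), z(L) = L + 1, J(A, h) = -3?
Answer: -178381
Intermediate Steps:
z(L) = 1 + L
v(K) = -3
j = 4 (j = 4 + √(-3 + 3) = 4 + √0 = 4 + 0 = 4)
w = -178377 (w = -177954 + ((1 - 3)*121 - 181) = -177954 + (-2*121 - 181) = -177954 + (-242 - 181) = -177954 - 423 = -178377)
w - j = -178377 - 1*4 = -178377 - 4 = -178381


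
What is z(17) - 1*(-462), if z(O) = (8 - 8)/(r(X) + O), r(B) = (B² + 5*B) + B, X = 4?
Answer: 462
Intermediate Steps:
r(B) = B² + 6*B
z(O) = 0 (z(O) = (8 - 8)/(4*(6 + 4) + O) = 0/(4*10 + O) = 0/(40 + O) = 0)
z(17) - 1*(-462) = 0 - 1*(-462) = 0 + 462 = 462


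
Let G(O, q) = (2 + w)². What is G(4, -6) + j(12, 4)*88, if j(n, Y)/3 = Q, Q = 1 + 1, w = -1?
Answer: 529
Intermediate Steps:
G(O, q) = 1 (G(O, q) = (2 - 1)² = 1² = 1)
Q = 2
j(n, Y) = 6 (j(n, Y) = 3*2 = 6)
G(4, -6) + j(12, 4)*88 = 1 + 6*88 = 1 + 528 = 529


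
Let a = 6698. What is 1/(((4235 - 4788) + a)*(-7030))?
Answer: -1/43199350 ≈ -2.3148e-8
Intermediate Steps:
1/(((4235 - 4788) + a)*(-7030)) = 1/(((4235 - 4788) + 6698)*(-7030)) = -1/7030/(-553 + 6698) = -1/7030/6145 = (1/6145)*(-1/7030) = -1/43199350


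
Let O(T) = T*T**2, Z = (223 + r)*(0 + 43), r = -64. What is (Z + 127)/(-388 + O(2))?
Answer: -1741/95 ≈ -18.326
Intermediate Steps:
Z = 6837 (Z = (223 - 64)*(0 + 43) = 159*43 = 6837)
O(T) = T**3
(Z + 127)/(-388 + O(2)) = (6837 + 127)/(-388 + 2**3) = 6964/(-388 + 8) = 6964/(-380) = 6964*(-1/380) = -1741/95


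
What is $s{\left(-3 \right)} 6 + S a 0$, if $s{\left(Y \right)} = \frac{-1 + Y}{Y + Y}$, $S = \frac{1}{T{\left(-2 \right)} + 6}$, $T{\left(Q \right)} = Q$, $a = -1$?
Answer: $4$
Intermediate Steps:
$S = \frac{1}{4}$ ($S = \frac{1}{-2 + 6} = \frac{1}{4} \approx 0.25$)
$s{\left(Y \right)} = \frac{-1 + Y}{2 Y}$
$s{\left(-3 \right)} 6 + S a 0 = \frac{-1 - 3}{2 \left(-3\right)} 6 + \frac{1}{4} \left(-1\right) 0 = \frac{1}{2} \left(- \frac{1}{3}\right) \left(-4\right) 6 - 0 = \frac{2}{3} \cdot 6 + 0 = 4 + 0 = 4$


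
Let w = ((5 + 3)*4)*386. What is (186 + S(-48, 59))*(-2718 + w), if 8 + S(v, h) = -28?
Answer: 1445100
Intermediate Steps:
S(v, h) = -36 (S(v, h) = -8 - 28 = -36)
w = 12352 (w = (8*4)*386 = 32*386 = 12352)
(186 + S(-48, 59))*(-2718 + w) = (186 - 36)*(-2718 + 12352) = 150*9634 = 1445100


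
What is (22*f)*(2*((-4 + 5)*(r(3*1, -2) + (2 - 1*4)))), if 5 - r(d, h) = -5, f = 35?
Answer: 12320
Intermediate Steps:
r(d, h) = 10 (r(d, h) = 5 - 1*(-5) = 5 + 5 = 10)
(22*f)*(2*((-4 + 5)*(r(3*1, -2) + (2 - 1*4)))) = (22*35)*(2*((-4 + 5)*(10 + (2 - 1*4)))) = 770*(2*(1*(10 + (2 - 4)))) = 770*(2*(1*(10 - 2))) = 770*(2*(1*8)) = 770*(2*8) = 770*16 = 12320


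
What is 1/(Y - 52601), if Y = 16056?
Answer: -1/36545 ≈ -2.7364e-5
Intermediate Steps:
1/(Y - 52601) = 1/(16056 - 52601) = 1/(-36545) = -1/36545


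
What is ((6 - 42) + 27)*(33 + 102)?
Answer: -1215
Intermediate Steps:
((6 - 42) + 27)*(33 + 102) = (-36 + 27)*135 = -9*135 = -1215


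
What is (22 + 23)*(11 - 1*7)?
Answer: 180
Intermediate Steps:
(22 + 23)*(11 - 1*7) = 45*(11 - 7) = 45*4 = 180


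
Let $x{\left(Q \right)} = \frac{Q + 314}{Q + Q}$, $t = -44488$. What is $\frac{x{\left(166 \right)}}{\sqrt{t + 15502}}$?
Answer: $- \frac{20 i \sqrt{28986}}{400973} \approx - 0.008492 i$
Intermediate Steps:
$x{\left(Q \right)} = \frac{314 + Q}{2 Q}$
$\frac{x{\left(166 \right)}}{\sqrt{t + 15502}} = \frac{\frac{1}{2} \cdot \frac{1}{166} \left(314 + 166\right)}{\sqrt{-44488 + 15502}} = \frac{\frac{1}{2} \cdot \frac{1}{166} \cdot 480}{\sqrt{-28986}} = \frac{120}{83 i \sqrt{28986}} = \frac{120 \left(- \frac{i \sqrt{28986}}{28986}\right)}{83} = - \frac{20 i \sqrt{28986}}{400973}$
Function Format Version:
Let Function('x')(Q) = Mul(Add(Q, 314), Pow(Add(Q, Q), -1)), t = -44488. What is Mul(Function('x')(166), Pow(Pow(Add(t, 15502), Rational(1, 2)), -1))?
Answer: Mul(Rational(-20, 400973), I, Pow(28986, Rational(1, 2))) ≈ Mul(-0.0084920, I)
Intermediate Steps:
Function('x')(Q) = Mul(Rational(1, 2), Pow(Q, -1), Add(314, Q)) (Function('x')(Q) = Mul(Add(314, Q), Pow(Mul(2, Q), -1)) = Mul(Add(314, Q), Mul(Rational(1, 2), Pow(Q, -1))) = Mul(Rational(1, 2), Pow(Q, -1), Add(314, Q)))
Mul(Function('x')(166), Pow(Pow(Add(t, 15502), Rational(1, 2)), -1)) = Mul(Mul(Rational(1, 2), Pow(166, -1), Add(314, 166)), Pow(Pow(Add(-44488, 15502), Rational(1, 2)), -1)) = Mul(Mul(Rational(1, 2), Rational(1, 166), 480), Pow(Pow(-28986, Rational(1, 2)), -1)) = Mul(Rational(120, 83), Pow(Mul(I, Pow(28986, Rational(1, 2))), -1)) = Mul(Rational(120, 83), Mul(Rational(-1, 28986), I, Pow(28986, Rational(1, 2)))) = Mul(Rational(-20, 400973), I, Pow(28986, Rational(1, 2)))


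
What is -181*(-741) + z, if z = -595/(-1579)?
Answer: 211777654/1579 ≈ 1.3412e+5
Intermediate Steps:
z = 595/1579 (z = -595*(-1/1579) = 595/1579 ≈ 0.37682)
-181*(-741) + z = -181*(-741) + 595/1579 = 134121 + 595/1579 = 211777654/1579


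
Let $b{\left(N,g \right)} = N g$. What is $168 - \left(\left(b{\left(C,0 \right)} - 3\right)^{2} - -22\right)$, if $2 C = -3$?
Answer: $137$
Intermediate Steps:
$C = - \frac{3}{2}$ ($C = \frac{1}{2} \left(-3\right) = - \frac{3}{2} \approx -1.5$)
$168 - \left(\left(b{\left(C,0 \right)} - 3\right)^{2} - -22\right) = 168 - \left(\left(\left(- \frac{3}{2}\right) 0 - 3\right)^{2} - -22\right) = 168 - \left(\left(0 - 3\right)^{2} + 22\right) = 168 - \left(\left(-3\right)^{2} + 22\right) = 168 - \left(9 + 22\right) = 168 - 31 = 137$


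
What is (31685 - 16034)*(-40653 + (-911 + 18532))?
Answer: -360473832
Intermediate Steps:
(31685 - 16034)*(-40653 + (-911 + 18532)) = 15651*(-40653 + 17621) = 15651*(-23032) = -360473832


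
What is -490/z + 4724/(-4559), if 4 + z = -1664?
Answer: -2822861/3802206 ≈ -0.74243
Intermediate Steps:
z = -1668 (z = -4 - 1664 = -1668)
-490/z + 4724/(-4559) = -490/(-1668) + 4724/(-4559) = -490*(-1/1668) + 4724*(-1/4559) = 245/834 - 4724/4559 = -2822861/3802206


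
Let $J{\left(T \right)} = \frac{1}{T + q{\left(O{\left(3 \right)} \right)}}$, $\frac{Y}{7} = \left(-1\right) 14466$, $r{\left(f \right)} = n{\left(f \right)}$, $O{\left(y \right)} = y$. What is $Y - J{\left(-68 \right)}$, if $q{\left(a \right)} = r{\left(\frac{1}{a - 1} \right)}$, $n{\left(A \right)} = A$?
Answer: $- \frac{13670368}{135} \approx -1.0126 \cdot 10^{5}$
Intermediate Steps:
$r{\left(f \right)} = f$
$Y = -101262$ ($Y = 7 \left(\left(-1\right) 14466\right) = 7 \left(-14466\right) = -101262$)
$q{\left(a \right)} = \frac{1}{-1 + a}$ ($q{\left(a \right)} = \frac{1}{a - 1} = \frac{1}{-1 + a}$)
$J{\left(T \right)} = \frac{1}{\frac{1}{2} + T}$ ($J{\left(T \right)} = \frac{1}{T + \frac{1}{-1 + 3}} = \frac{1}{T + \frac{1}{2}} = \frac{1}{\frac{1}{2} + T}$)
$Y - J{\left(-68 \right)} = -101262 - \frac{2}{1 + 2 \left(-68\right)} = -101262 - \frac{2}{1 - 136} = -101262 - \frac{2}{-135} = -101262 - 2 \left(- \frac{1}{135}\right) = -101262 - - \frac{2}{135} = -101262 + \frac{2}{135} = - \frac{13670368}{135}$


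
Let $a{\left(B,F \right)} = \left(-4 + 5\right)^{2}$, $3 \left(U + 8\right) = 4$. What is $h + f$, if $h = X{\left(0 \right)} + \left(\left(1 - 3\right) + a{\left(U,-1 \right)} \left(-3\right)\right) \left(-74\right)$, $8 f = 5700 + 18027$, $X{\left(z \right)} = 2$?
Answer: $\frac{26703}{8} \approx 3337.9$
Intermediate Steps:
$U = - \frac{20}{3}$ ($U = -8 + \frac{1}{3} \cdot 4 = -8 + \frac{4}{3} = - \frac{20}{3} \approx -6.6667$)
$a{\left(B,F \right)} = 1$ ($a{\left(B,F \right)} = 1^{2} = 1$)
$f = \frac{23727}{8}$ ($f = \frac{5700 + 18027}{8} = \frac{1}{8} \cdot 23727 = \frac{23727}{8} \approx 2965.9$)
$h = 372$ ($h = 2 + \left(\left(1 - 3\right) + 1 \left(-3\right)\right) \left(-74\right) = 2 + \left(\left(1 - 3\right) - 3\right) \left(-74\right) = 2 + \left(-2 - 3\right) \left(-74\right) = 2 - -370 = 2 + 370 = 372$)
$h + f = 372 + \frac{23727}{8} = \frac{26703}{8}$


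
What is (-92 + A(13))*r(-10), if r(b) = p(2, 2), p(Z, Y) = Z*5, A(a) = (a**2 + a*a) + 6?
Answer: 2520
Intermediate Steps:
A(a) = 6 + 2*a**2 (A(a) = (a**2 + a**2) + 6 = 2*a**2 + 6 = 6 + 2*a**2)
p(Z, Y) = 5*Z
r(b) = 10 (r(b) = 5*2 = 10)
(-92 + A(13))*r(-10) = (-92 + (6 + 2*13**2))*10 = (-92 + (6 + 2*169))*10 = (-92 + (6 + 338))*10 = (-92 + 344)*10 = 252*10 = 2520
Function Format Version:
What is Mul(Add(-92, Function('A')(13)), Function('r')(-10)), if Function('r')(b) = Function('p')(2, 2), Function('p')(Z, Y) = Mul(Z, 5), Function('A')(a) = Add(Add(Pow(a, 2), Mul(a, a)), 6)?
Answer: 2520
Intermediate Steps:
Function('A')(a) = Add(6, Mul(2, Pow(a, 2))) (Function('A')(a) = Add(Add(Pow(a, 2), Pow(a, 2)), 6) = Add(Mul(2, Pow(a, 2)), 6) = Add(6, Mul(2, Pow(a, 2))))
Function('p')(Z, Y) = Mul(5, Z)
Function('r')(b) = 10 (Function('r')(b) = Mul(5, 2) = 10)
Mul(Add(-92, Function('A')(13)), Function('r')(-10)) = Mul(Add(-92, Add(6, Mul(2, Pow(13, 2)))), 10) = Mul(Add(-92, Add(6, Mul(2, 169))), 10) = Mul(Add(-92, Add(6, 338)), 10) = Mul(Add(-92, 344), 10) = Mul(252, 10) = 2520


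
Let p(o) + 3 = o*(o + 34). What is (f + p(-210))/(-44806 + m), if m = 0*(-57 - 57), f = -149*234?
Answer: -2091/44806 ≈ -0.046668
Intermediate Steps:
f = -34866
m = 0 (m = 0*(-114) = 0)
p(o) = -3 + o*(34 + o) (p(o) = -3 + o*(o + 34) = -3 + o*(34 + o))
(f + p(-210))/(-44806 + m) = (-34866 + (-3 + (-210)² + 34*(-210)))/(-44806 + 0) = (-34866 + (-3 + 44100 - 7140))/(-44806) = (-34866 + 36957)*(-1/44806) = 2091*(-1/44806) = -2091/44806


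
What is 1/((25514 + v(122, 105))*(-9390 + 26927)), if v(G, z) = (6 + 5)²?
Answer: 1/449560995 ≈ 2.2244e-9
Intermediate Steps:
v(G, z) = 121 (v(G, z) = 11² = 121)
1/((25514 + v(122, 105))*(-9390 + 26927)) = 1/((25514 + 121)*(-9390 + 26927)) = 1/(25635*17537) = 1/449560995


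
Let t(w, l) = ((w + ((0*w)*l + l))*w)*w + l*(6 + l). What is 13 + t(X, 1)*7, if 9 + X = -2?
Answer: -8408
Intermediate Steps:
X = -11 (X = -9 - 2 = -11)
t(w, l) = l*(6 + l) + w²*(l + w) (t(w, l) = ((w + (0*l + l))*w)*w + l*(6 + l) = ((w + (0 + l))*w)*w + l*(6 + l) = ((w + l)*w)*w + l*(6 + l) = ((l + w)*w)*w + l*(6 + l) = (w*(l + w))*w + l*(6 + l) = w²*(l + w) + l*(6 + l) = l*(6 + l) + w²*(l + w))
13 + t(X, 1)*7 = 13 + (1² + (-11)³ + 6*1 + 1*(-11)²)*7 = 13 + (1 - 1331 + 6 + 1*121)*7 = 13 + (1 - 1331 + 6 + 121)*7 = 13 - 1203*7 = 13 - 8421 = -8408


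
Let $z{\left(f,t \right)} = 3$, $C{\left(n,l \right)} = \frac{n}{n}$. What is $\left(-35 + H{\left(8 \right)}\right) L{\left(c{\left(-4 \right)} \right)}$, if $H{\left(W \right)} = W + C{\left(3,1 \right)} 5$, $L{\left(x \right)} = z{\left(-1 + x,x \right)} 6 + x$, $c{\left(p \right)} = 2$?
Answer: $-440$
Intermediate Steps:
$C{\left(n,l \right)} = 1$
$L{\left(x \right)} = 18 + x$ ($L{\left(x \right)} = 3 \cdot 6 + x = 18 + x$)
$H{\left(W \right)} = 5 + W$ ($H{\left(W \right)} = W + 1 \cdot 5 = W + 5 = 5 + W$)
$\left(-35 + H{\left(8 \right)}\right) L{\left(c{\left(-4 \right)} \right)} = \left(-35 + \left(5 + 8\right)\right) \left(18 + 2\right) = \left(-35 + 13\right) 20 = \left(-22\right) 20 = -440$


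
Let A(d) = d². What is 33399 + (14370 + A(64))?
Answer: 51865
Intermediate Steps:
33399 + (14370 + A(64)) = 33399 + (14370 + 64²) = 33399 + (14370 + 4096) = 33399 + 18466 = 51865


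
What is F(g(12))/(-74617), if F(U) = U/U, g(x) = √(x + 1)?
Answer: -1/74617 ≈ -1.3402e-5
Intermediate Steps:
g(x) = √(1 + x)
F(U) = 1
F(g(12))/(-74617) = 1/(-74617) = 1*(-1/74617) = -1/74617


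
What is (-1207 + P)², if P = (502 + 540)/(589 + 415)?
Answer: 366500684449/252004 ≈ 1.4543e+6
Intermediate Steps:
P = 521/502 (P = 1042/1004 = 1042*(1/1004) = 521/502 ≈ 1.0378)
(-1207 + P)² = (-1207 + 521/502)² = (-605393/502)² = 366500684449/252004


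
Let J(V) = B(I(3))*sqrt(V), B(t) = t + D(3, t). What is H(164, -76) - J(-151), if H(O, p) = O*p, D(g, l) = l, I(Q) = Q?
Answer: -12464 - 6*I*sqrt(151) ≈ -12464.0 - 73.729*I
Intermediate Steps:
B(t) = 2*t (B(t) = t + t = 2*t)
J(V) = 6*sqrt(V) (J(V) = (2*3)*sqrt(V) = 6*sqrt(V))
H(164, -76) - J(-151) = 164*(-76) - 6*sqrt(-151) = -12464 - 6*I*sqrt(151)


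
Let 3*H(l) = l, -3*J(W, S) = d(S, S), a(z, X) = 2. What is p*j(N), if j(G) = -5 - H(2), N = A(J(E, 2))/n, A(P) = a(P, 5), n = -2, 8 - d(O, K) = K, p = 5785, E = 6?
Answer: -98345/3 ≈ -32782.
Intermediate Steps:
d(O, K) = 8 - K
J(W, S) = -8/3 + S/3 (J(W, S) = -(8 - S)/3 = -8/3 + S/3)
H(l) = l/3
A(P) = 2
N = -1 (N = 2/(-2) = 2*(-1/2) = -1)
j(G) = -17/3 (j(G) = -5 - 2/3 = -17/3)
p*j(N) = 5785*(-17/3) = -98345/3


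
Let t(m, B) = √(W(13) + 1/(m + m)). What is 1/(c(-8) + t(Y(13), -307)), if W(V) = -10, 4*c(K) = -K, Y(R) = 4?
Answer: 16/111 - 2*I*√158/111 ≈ 0.14414 - 0.22648*I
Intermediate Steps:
c(K) = -K/4 (c(K) = (-K)/4 = -K/4)
t(m, B) = √(-10 + 1/(2*m)) (t(m, B) = √(-10 + 1/(m + m)) = √(-10 + 1/(2*m)))
1/(c(-8) + t(Y(13), -307)) = 1/(-¼*(-8) + √(-40 + 2/4)/2) = 1/(2 + √(-40 + 2*(¼))/2) = 1/(2 + √(-40 + ½)/2) = 1/(2 + √(-79/2)/2) = 1/(2 + (I*√158/2)/2) = 1/(2 + I*√158/4)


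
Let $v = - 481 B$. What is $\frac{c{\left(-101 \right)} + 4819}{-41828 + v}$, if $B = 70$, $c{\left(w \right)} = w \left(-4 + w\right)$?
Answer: $- \frac{7712}{37749} \approx -0.2043$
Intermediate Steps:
$v = -33670$ ($v = \left(-481\right) 70 = -33670$)
$\frac{c{\left(-101 \right)} + 4819}{-41828 + v} = \frac{- 101 \left(-4 - 101\right) + 4819}{-41828 - 33670} = \frac{\left(-101\right) \left(-105\right) + 4819}{-75498} = \left(10605 + 4819\right) \left(- \frac{1}{75498}\right) = 15424 \left(- \frac{1}{75498}\right) = - \frac{7712}{37749}$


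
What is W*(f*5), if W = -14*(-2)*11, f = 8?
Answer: 12320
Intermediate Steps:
W = 308 (W = -7*(-4)*11 = 28*11 = 308)
W*(f*5) = 308*(8*5) = 308*40 = 12320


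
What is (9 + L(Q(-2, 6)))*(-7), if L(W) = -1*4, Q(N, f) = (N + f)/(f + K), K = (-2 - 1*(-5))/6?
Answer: -35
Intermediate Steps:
K = 1/2 (K = (-2 + 5)*(1/6) = 3*(1/6) = 1/2 ≈ 0.50000)
Q(N, f) = (N + f)/(1/2 + f) (Q(N, f) = (N + f)/(f + 1/2) = (N + f)/(1/2 + f))
L(W) = -4
(9 + L(Q(-2, 6)))*(-7) = (9 - 4)*(-7) = 5*(-7) = -35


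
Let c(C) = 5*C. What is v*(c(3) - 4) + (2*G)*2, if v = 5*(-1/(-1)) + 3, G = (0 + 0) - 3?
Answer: 76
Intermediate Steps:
G = -3 (G = 0 - 3 = -3)
v = 8 (v = 5*(-1*(-1)) + 3 = 5*1 + 3 = 5 + 3 = 8)
v*(c(3) - 4) + (2*G)*2 = 8*(5*3 - 4) + (2*(-3))*2 = 8*(15 - 4) - 6*2 = 8*11 - 12 = 88 - 12 = 76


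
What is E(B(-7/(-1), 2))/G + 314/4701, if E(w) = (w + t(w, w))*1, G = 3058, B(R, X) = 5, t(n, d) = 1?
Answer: 494209/7187829 ≈ 0.068756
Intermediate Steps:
E(w) = 1 + w (E(w) = (w + 1)*1 = (1 + w)*1 = 1 + w)
E(B(-7/(-1), 2))/G + 314/4701 = (1 + 5)/3058 + 314/4701 = 6*(1/3058) + 314*(1/4701) = 3/1529 + 314/4701 = 494209/7187829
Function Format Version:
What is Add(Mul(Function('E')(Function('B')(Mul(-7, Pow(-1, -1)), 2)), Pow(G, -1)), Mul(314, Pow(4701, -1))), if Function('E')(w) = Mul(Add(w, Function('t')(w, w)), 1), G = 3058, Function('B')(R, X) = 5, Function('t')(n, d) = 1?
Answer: Rational(494209, 7187829) ≈ 0.068756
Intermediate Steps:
Function('E')(w) = Add(1, w) (Function('E')(w) = Mul(Add(w, 1), 1) = Mul(Add(1, w), 1) = Add(1, w))
Add(Mul(Function('E')(Function('B')(Mul(-7, Pow(-1, -1)), 2)), Pow(G, -1)), Mul(314, Pow(4701, -1))) = Add(Mul(Add(1, 5), Pow(3058, -1)), Mul(314, Pow(4701, -1))) = Add(Mul(6, Rational(1, 3058)), Mul(314, Rational(1, 4701))) = Add(Rational(3, 1529), Rational(314, 4701)) = Rational(494209, 7187829)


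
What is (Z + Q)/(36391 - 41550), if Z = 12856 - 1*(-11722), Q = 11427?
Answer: -36005/5159 ≈ -6.9791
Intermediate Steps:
Z = 24578 (Z = 12856 + 11722 = 24578)
(Z + Q)/(36391 - 41550) = (24578 + 11427)/(36391 - 41550) = 36005/(-5159) = 36005*(-1/5159) = -36005/5159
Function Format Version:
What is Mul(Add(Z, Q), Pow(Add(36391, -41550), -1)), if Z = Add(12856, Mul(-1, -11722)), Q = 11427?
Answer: Rational(-36005, 5159) ≈ -6.9791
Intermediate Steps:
Z = 24578 (Z = Add(12856, 11722) = 24578)
Mul(Add(Z, Q), Pow(Add(36391, -41550), -1)) = Mul(Add(24578, 11427), Pow(Add(36391, -41550), -1)) = Mul(36005, Pow(-5159, -1)) = Mul(36005, Rational(-1, 5159)) = Rational(-36005, 5159)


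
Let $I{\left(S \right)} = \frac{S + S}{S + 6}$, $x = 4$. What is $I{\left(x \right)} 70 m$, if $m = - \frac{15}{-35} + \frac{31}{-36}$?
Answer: $- \frac{218}{9} \approx -24.222$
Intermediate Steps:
$I{\left(S \right)} = \frac{2 S}{6 + S}$
$m = - \frac{109}{252}$ ($m = \left(-15\right) \left(- \frac{1}{35}\right) + 31 \left(- \frac{1}{36}\right) = \frac{3}{7} - \frac{31}{36} = - \frac{109}{252} \approx -0.43254$)
$I{\left(x \right)} 70 m = 2 \cdot 4 \frac{1}{6 + 4} \cdot 70 \left(- \frac{109}{252}\right) = 2 \cdot 4 \cdot \frac{1}{10} \cdot 70 \left(- \frac{109}{252}\right) = \frac{4}{5} \cdot 70 \left(- \frac{109}{252}\right) = 56 \left(- \frac{109}{252}\right) = - \frac{218}{9}$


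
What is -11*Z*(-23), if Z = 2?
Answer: 506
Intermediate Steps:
-11*Z*(-23) = -11*2*(-23) = -22*(-23) = 506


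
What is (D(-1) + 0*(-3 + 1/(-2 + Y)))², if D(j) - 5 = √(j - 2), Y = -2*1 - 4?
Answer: (5 + I*√3)² ≈ 22.0 + 17.32*I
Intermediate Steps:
Y = -6 (Y = -2 - 4 = -6)
D(j) = 5 + √(-2 + j) (D(j) = 5 + √(j - 2) = 5 + √(-2 + j))
(D(-1) + 0*(-3 + 1/(-2 + Y)))² = ((5 + √(-2 - 1)) + 0*(-3 + 1/(-2 - 6)))² = ((5 + √(-3)) + 0*(-3 + 1/(-8)))² = ((5 + I*√3) + 0*(-3 - ⅛))² = ((5 + I*√3) + 0*(-25/8))² = ((5 + I*√3) + 0)² = (5 + I*√3)²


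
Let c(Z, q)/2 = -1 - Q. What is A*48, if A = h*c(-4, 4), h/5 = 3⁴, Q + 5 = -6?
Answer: 388800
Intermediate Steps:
Q = -11 (Q = -5 - 6 = -11)
c(Z, q) = 20 (c(Z, q) = 2*(-1 - 1*(-11)) = 2*(-1 + 11) = 2*10 = 20)
h = 405 (h = 5*3⁴ = 5*81 = 405)
A = 8100 (A = 405*20 = 8100)
A*48 = 8100*48 = 388800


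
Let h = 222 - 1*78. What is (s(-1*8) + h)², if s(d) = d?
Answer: 18496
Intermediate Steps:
h = 144 (h = 222 - 78 = 144)
(s(-1*8) + h)² = (-1*8 + 144)² = (-8 + 144)² = 136² = 18496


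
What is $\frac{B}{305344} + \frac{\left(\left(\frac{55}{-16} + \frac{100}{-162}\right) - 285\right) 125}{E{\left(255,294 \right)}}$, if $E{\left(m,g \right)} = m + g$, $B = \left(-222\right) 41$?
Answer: $- \frac{447024419669}{6789171168} \approx -65.844$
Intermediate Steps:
$B = -9102$
$E{\left(m,g \right)} = g + m$
$\frac{B}{305344} + \frac{\left(\left(\frac{55}{-16} + \frac{100}{-162}\right) - 285\right) 125}{E{\left(255,294 \right)}} = - \frac{9102}{305344} + \frac{\left(\left(\frac{55}{-16} + \frac{100}{-162}\right) - 285\right) 125}{294 + 255} = \left(-9102\right) \frac{1}{305344} + \frac{\left(\left(55 \left(- \frac{1}{16}\right) + 100 \left(- \frac{1}{162}\right)\right) - 285\right) 125}{549} = - \frac{4551}{152672} + \left(\left(- \frac{55}{16} - \frac{50}{81}\right) - 285\right) 125 \cdot \frac{1}{549} = - \frac{4551}{152672} + \left(- \frac{5255}{1296} - 285\right) 125 \cdot \frac{1}{549} = - \frac{4551}{152672} + \left(- \frac{374615}{1296}\right) 125 \cdot \frac{1}{549} = - \frac{4551}{152672} - \frac{46826875}{711504} = - \frac{447024419669}{6789171168}$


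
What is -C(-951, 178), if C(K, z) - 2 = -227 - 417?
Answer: 642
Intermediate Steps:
C(K, z) = -642 (C(K, z) = 2 + (-227 - 417) = 2 - 644 = -642)
-C(-951, 178) = -1*(-642) = 642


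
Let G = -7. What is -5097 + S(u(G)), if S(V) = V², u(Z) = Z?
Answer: -5048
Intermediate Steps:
-5097 + S(u(G)) = -5097 + (-7)² = -5097 + 49 = -5048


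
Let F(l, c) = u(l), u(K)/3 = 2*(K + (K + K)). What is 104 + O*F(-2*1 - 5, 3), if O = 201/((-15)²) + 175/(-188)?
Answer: 255509/2350 ≈ 108.73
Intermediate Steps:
u(K) = 18*K (u(K) = 3*(2*(K + (K + K))) = 3*(2*(K + 2*K)) = 3*(2*(3*K)) = 3*(6*K) = 18*K)
F(l, c) = 18*l
O = -529/14100 (O = 201/225 + 175*(-1/188) = 201*(1/225) - 175/188 = 67/75 - 175/188 = -529/14100 ≈ -0.037518)
104 + O*F(-2*1 - 5, 3) = 104 - 1587*(-2*1 - 5)/2350 = 104 - 1587*(-2 - 5)/2350 = 104 - 1587*(-7)/2350 = 104 - 529/14100*(-126) = 104 + 11109/2350 = 255509/2350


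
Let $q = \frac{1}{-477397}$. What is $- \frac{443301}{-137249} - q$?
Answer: $\frac{211630704746}{65522260853} \approx 3.2299$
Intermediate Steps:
$q = - \frac{1}{477397} \approx -2.0947 \cdot 10^{-6}$
$- \frac{443301}{-137249} - q = - \frac{443301}{-137249} - - \frac{1}{477397} = \left(-443301\right) \left(- \frac{1}{137249}\right) + \frac{1}{477397} = \frac{443301}{137249} + \frac{1}{477397} = \frac{211630704746}{65522260853}$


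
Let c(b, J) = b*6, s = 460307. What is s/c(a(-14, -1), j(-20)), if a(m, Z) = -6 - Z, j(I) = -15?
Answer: -460307/30 ≈ -15344.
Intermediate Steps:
c(b, J) = 6*b
s/c(a(-14, -1), j(-20)) = 460307/((6*(-6 - 1*(-1)))) = 460307/((6*(-6 + 1))) = 460307/((6*(-5))) = 460307/(-30) = 460307*(-1/30) = -460307/30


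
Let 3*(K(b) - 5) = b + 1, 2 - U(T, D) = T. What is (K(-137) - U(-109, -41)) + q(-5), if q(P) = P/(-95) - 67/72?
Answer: -208225/1368 ≈ -152.21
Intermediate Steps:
U(T, D) = 2 - T
K(b) = 16/3 + b/3 (K(b) = 5 + (b + 1)/3 = 5 + (1 + b)/3 = 5 + (⅓ + b/3) = 16/3 + b/3)
q(P) = -67/72 - P/95 (q(P) = P*(-1/95) - 67*1/72 = -P/95 - 67/72 = -67/72 - P/95)
(K(-137) - U(-109, -41)) + q(-5) = ((16/3 + (⅓)*(-137)) - (2 - 1*(-109))) + (-67/72 - 1/95*(-5)) = ((16/3 - 137/3) - (2 + 109)) + (-67/72 + 1/19) = (-121/3 - 1*111) - 1201/1368 = (-121/3 - 111) - 1201/1368 = -454/3 - 1201/1368 = -208225/1368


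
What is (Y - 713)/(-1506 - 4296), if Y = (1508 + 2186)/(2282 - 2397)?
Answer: 28563/222410 ≈ 0.12842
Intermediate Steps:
Y = -3694/115 (Y = 3694/(-115) = 3694*(-1/115) = -3694/115 ≈ -32.122)
(Y - 713)/(-1506 - 4296) = (-3694/115 - 713)/(-1506 - 4296) = -85689/115/(-5802) = -85689/115*(-1/5802) = 28563/222410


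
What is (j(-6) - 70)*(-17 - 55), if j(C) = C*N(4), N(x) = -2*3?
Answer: 2448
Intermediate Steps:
N(x) = -6
j(C) = -6*C (j(C) = C*(-6) = -6*C)
(j(-6) - 70)*(-17 - 55) = (-6*(-6) - 70)*(-17 - 55) = (36 - 70)*(-72) = -34*(-72) = 2448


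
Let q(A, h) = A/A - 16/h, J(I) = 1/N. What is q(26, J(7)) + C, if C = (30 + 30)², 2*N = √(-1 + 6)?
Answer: 3601 - 8*√5 ≈ 3583.1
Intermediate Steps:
N = √5/2 (N = √(-1 + 6)/2 = √5/2 ≈ 1.1180)
C = 3600 (C = 60² = 3600)
J(I) = 2*√5/5 (J(I) = 1/(√5/2) = 2*√5/5)
q(A, h) = 1 - 16/h
q(26, J(7)) + C = (-16 + 2*√5/5)/((2*√5/5)) + 3600 = (√5/2)*(-16 + 2*√5/5) + 3600 = √5*(-16 + 2*√5/5)/2 + 3600 = 3600 + √5*(-16 + 2*√5/5)/2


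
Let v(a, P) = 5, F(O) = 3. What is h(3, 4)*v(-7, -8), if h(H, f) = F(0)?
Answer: 15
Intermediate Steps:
h(H, f) = 3
h(3, 4)*v(-7, -8) = 3*5 = 15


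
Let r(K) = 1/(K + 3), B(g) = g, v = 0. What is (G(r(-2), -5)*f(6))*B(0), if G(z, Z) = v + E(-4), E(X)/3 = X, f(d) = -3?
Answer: 0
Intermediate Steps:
E(X) = 3*X
r(K) = 1/(3 + K)
G(z, Z) = -12 (G(z, Z) = 0 + 3*(-4) = 0 - 12 = -12)
(G(r(-2), -5)*f(6))*B(0) = -12*(-3)*0 = 36*0 = 0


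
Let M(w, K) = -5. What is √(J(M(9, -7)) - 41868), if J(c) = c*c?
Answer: I*√41843 ≈ 204.56*I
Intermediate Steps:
J(c) = c²
√(J(M(9, -7)) - 41868) = √((-5)² - 41868) = √(25 - 41868) = √(-41843) = I*√41843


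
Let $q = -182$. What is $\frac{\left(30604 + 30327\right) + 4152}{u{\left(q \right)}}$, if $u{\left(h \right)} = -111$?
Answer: $- \frac{1759}{3} \approx -586.33$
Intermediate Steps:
$\frac{\left(30604 + 30327\right) + 4152}{u{\left(q \right)}} = \frac{\left(30604 + 30327\right) + 4152}{-111} = \left(60931 + 4152\right) \left(- \frac{1}{111}\right) = 65083 \left(- \frac{1}{111}\right) = - \frac{1759}{3}$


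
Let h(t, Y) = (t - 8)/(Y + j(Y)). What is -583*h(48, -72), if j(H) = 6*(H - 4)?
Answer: 265/6 ≈ 44.167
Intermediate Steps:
j(H) = -24 + 6*H (j(H) = 6*(-4 + H) = -24 + 6*H)
h(t, Y) = (-8 + t)/(-24 + 7*Y) (h(t, Y) = (t - 8)/(Y + (-24 + 6*Y)) = (-8 + t)/(-24 + 7*Y))
-583*h(48, -72) = -583*(-8 + 48)/(-24 + 7*(-72)) = -583*40/(-24 - 504) = -583*40/(-528) = -(-53)*40/48 = -583*(-5/66) = 265/6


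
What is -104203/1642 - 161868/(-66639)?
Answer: -2226065487/36473746 ≈ -61.032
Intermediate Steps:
-104203/1642 - 161868/(-66639) = -104203*1/1642 - 161868*(-1/66639) = -104203/1642 + 53956/22213 = -2226065487/36473746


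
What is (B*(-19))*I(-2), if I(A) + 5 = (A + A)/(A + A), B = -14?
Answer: -1064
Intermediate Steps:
I(A) = -4 (I(A) = -5 + (A + A)/(A + A) = -5 + (2*A)/((2*A)) = -5 + (2*A)*(1/(2*A)) = -5 + 1 = -4)
(B*(-19))*I(-2) = -14*(-19)*(-4) = 266*(-4) = -1064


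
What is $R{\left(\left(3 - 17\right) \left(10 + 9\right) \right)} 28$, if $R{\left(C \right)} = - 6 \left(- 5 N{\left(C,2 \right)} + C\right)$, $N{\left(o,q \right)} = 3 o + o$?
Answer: $-849072$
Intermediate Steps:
$N{\left(o,q \right)} = 4 o$
$R{\left(C \right)} = 114 C$ ($R{\left(C \right)} = - 6 \left(- 5 \cdot 4 C + C\right) = - 6 \left(- 20 C + C\right) = - 6 \left(- 19 C\right) = 114 C$)
$R{\left(\left(3 - 17\right) \left(10 + 9\right) \right)} 28 = 114 \left(3 - 17\right) \left(10 + 9\right) 28 = 114 \left(\left(-14\right) 19\right) 28 = 114 \left(-266\right) 28 = \left(-30324\right) 28 = -849072$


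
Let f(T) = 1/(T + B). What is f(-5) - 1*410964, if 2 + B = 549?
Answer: -222742487/542 ≈ -4.1096e+5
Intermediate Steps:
B = 547 (B = -2 + 549 = 547)
f(T) = 1/(547 + T) (f(T) = 1/(T + 547) = 1/(547 + T))
f(-5) - 1*410964 = 1/(547 - 5) - 1*410964 = 1/542 - 410964 = -222742487/542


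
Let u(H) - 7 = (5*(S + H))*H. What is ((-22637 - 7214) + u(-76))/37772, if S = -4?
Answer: 139/9443 ≈ 0.014720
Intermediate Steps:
u(H) = 7 + H*(-20 + 5*H) (u(H) = 7 + (5*(-4 + H))*H = 7 + (-20 + 5*H)*H = 7 + H*(-20 + 5*H))
((-22637 - 7214) + u(-76))/37772 = ((-22637 - 7214) + (7 - 20*(-76) + 5*(-76)²))/37772 = (-29851 + (7 + 1520 + 5*5776))*(1/37772) = (-29851 + (7 + 1520 + 28880))*(1/37772) = (-29851 + 30407)*(1/37772) = 556*(1/37772) = 139/9443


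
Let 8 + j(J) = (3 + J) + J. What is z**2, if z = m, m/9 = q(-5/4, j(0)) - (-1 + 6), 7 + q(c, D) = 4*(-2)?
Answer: 32400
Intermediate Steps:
j(J) = -5 + 2*J (j(J) = -8 + ((3 + J) + J) = -8 + (3 + 2*J) = -5 + 2*J)
q(c, D) = -15 (q(c, D) = -7 + 4*(-2) = -7 - 8 = -15)
m = -180 (m = 9*(-15 - (-1 + 6)) = 9*(-15 - 1*5) = 9*(-15 - 5) = 9*(-20) = -180)
z = -180
z**2 = (-180)**2 = 32400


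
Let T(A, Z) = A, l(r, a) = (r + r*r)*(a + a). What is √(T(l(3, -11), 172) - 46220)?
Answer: 2*I*√11621 ≈ 215.6*I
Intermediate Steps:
l(r, a) = 2*a*(r + r²) (l(r, a) = (r + r²)*(2*a) = 2*a*(r + r²))
√(T(l(3, -11), 172) - 46220) = √(2*(-11)*3*(1 + 3) - 46220) = √(2*(-11)*3*4 - 46220) = √(-264 - 46220) = √(-46484) = 2*I*√11621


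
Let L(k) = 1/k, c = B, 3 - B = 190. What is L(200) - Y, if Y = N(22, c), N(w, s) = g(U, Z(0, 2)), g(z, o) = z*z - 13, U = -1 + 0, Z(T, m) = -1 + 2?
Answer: 2401/200 ≈ 12.005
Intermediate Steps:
B = -187 (B = 3 - 1*190 = 3 - 190 = -187)
Z(T, m) = 1
U = -1
c = -187
g(z, o) = -13 + z² (g(z, o) = z² - 13 = -13 + z²)
N(w, s) = -12 (N(w, s) = -13 + (-1)² = -13 + 1 = -12)
Y = -12
L(200) - Y = 1/200 - 1*(-12) = 1/200 + 12 = 2401/200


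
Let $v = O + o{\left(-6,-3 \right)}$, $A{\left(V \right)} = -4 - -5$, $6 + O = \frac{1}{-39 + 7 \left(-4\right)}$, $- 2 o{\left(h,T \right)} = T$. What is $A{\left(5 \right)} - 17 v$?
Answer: $\frac{10419}{134} \approx 77.754$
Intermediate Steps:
$o{\left(h,T \right)} = - \frac{T}{2}$
$O = - \frac{403}{67}$ ($O = -6 + \frac{1}{-39 + 7 \left(-4\right)} = -6 + \frac{1}{-39 - 28} = -6 + \frac{1}{-67} = -6 - \frac{1}{67} = - \frac{403}{67} \approx -6.0149$)
$A{\left(V \right)} = 1$ ($A{\left(V \right)} = -4 + 5 = 1$)
$v = - \frac{605}{134}$ ($v = - \frac{403}{67} - - \frac{3}{2} = - \frac{403}{67} + \frac{3}{2} = - \frac{605}{134} \approx -4.5149$)
$A{\left(5 \right)} - 17 v = 1 - - \frac{10285}{134} = 1 + \frac{10285}{134} = \frac{10419}{134}$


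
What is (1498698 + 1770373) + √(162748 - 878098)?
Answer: 3269071 + 5*I*√28614 ≈ 3.2691e+6 + 845.78*I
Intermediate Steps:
(1498698 + 1770373) + √(162748 - 878098) = 3269071 + √(-715350) = 3269071 + 5*I*√28614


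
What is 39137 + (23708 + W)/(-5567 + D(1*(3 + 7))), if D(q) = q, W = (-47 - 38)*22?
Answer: 217462471/5557 ≈ 39133.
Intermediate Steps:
W = -1870 (W = -85*22 = -1870)
39137 + (23708 + W)/(-5567 + D(1*(3 + 7))) = 39137 + (23708 - 1870)/(-5567 + 1*(3 + 7)) = 39137 + 21838/(-5567 + 1*10) = 39137 + 21838/(-5567 + 10) = 39137 + 21838/(-5557) = 39137 + 21838*(-1/5557) = 39137 - 21838/5557 = 217462471/5557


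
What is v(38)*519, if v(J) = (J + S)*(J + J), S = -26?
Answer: 473328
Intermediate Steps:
v(J) = 2*J*(-26 + J) (v(J) = (J - 26)*(J + J) = (-26 + J)*(2*J) = 2*J*(-26 + J))
v(38)*519 = (2*38*(-26 + 38))*519 = (2*38*12)*519 = 912*519 = 473328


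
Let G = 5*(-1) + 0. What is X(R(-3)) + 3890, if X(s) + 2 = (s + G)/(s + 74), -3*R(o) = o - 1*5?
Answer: 894233/230 ≈ 3888.0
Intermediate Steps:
G = -5 (G = -5 + 0 = -5)
R(o) = 5/3 - o/3 (R(o) = -(o - 1*5)/3 = -(o - 5)/3 = -(-5 + o)/3 = 5/3 - o/3)
X(s) = -2 + (-5 + s)/(74 + s) (X(s) = -2 + (s - 5)/(s + 74) = -2 + (-5 + s)/(74 + s))
X(R(-3)) + 3890 = (-153 - (5/3 - ⅓*(-3)))/(74 + (5/3 - ⅓*(-3))) + 3890 = (-153 - (5/3 + 1))/(74 + (5/3 + 1)) + 3890 = (-153 - 1*8/3)/(74 + 8/3) + 3890 = (-153 - 8/3)/(230/3) + 3890 = (3/230)*(-467/3) + 3890 = -467/230 + 3890 = 894233/230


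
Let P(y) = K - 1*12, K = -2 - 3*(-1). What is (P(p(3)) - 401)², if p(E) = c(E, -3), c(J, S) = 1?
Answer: 169744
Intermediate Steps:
K = 1 (K = -2 + 3 = 1)
p(E) = 1
P(y) = -11 (P(y) = 1 - 1*12 = 1 - 12 = -11)
(P(p(3)) - 401)² = (-11 - 401)² = (-412)² = 169744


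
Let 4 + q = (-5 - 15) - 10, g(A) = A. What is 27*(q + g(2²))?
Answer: -810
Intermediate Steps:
q = -34 (q = -4 + ((-5 - 15) - 10) = -4 + (-20 - 10) = -4 - 30 = -34)
27*(q + g(2²)) = 27*(-34 + 2²) = 27*(-34 + 4) = 27*(-30) = -810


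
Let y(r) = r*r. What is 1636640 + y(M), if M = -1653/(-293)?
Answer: 140506639769/85849 ≈ 1.6367e+6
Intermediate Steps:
M = 1653/293 (M = -1653*(-1/293) = 1653/293 ≈ 5.6416)
y(r) = r²
1636640 + y(M) = 1636640 + (1653/293)² = 1636640 + 2732409/85849 = 140506639769/85849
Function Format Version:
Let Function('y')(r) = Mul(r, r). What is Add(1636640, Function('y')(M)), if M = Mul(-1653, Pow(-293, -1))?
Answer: Rational(140506639769, 85849) ≈ 1.6367e+6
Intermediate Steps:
M = Rational(1653, 293) (M = Mul(-1653, Rational(-1, 293)) = Rational(1653, 293) ≈ 5.6416)
Function('y')(r) = Pow(r, 2)
Add(1636640, Function('y')(M)) = Add(1636640, Pow(Rational(1653, 293), 2)) = Add(1636640, Rational(2732409, 85849)) = Rational(140506639769, 85849)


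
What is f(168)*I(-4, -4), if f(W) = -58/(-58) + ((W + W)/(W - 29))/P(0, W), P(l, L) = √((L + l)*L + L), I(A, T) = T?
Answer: -4 - 16*√42/1807 ≈ -4.0574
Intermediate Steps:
P(l, L) = √(L + L*(L + l)) (P(l, L) = √(L*(L + l) + L) = √(L + L*(L + l)))
f(W) = 1 + 2*W/(√(W*(1 + W))*(-29 + W)) (f(W) = -58/(-58) + ((W + W)/(W - 29))/(√(W*(1 + W + 0))) = -58*(-1/58) + ((2*W)/(-29 + W))/(√(W*(1 + W))) = 1 + (2*W/(-29 + W))/√(W*(1 + W)) = 1 + 2*W/(√(W*(1 + W))*(-29 + W)))
f(168)*I(-4, -4) = ((-29*2*√42*√(1 + 168) + 2*168 + 168*√(168*(1 + 168)))/(√(168*(1 + 168))*(-29 + 168)))*(-4) = ((-29*26*√42 + 336 + 168*√(168*169))/(√(168*169)*139))*(-4) = ((1/139)*(-754*√42 + 336 + 168*√28392)/√28392)*(-4) = ((√42/1092)*(1/139)*(-754*√42 + 336 + 168*(26*√42)))*(-4) = ((√42/1092)*(1/139)*(-754*√42 + 336 + 4368*√42))*(-4) = ((√42/1092)*(1/139)*(336 + 3614*√42))*(-4) = (√42*(336 + 3614*√42)/151788)*(-4) = -√42*(336 + 3614*√42)/37947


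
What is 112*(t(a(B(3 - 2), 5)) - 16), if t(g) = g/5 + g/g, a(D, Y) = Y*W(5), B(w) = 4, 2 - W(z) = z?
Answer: -2016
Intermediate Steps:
W(z) = 2 - z
a(D, Y) = -3*Y (a(D, Y) = Y*(2 - 1*5) = Y*(2 - 5) = Y*(-3) = -3*Y)
t(g) = 1 + g/5 (t(g) = g*(⅕) + 1 = g/5 + 1 = 1 + g/5)
112*(t(a(B(3 - 2), 5)) - 16) = 112*((1 + (-3*5)/5) - 16) = 112*((1 + (⅕)*(-15)) - 16) = 112*((1 - 3) - 16) = 112*(-2 - 16) = 112*(-18) = -2016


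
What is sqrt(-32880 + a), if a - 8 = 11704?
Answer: 84*I*sqrt(3) ≈ 145.49*I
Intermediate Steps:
a = 11712 (a = 8 + 11704 = 11712)
sqrt(-32880 + a) = sqrt(-32880 + 11712) = sqrt(-21168) = 84*I*sqrt(3)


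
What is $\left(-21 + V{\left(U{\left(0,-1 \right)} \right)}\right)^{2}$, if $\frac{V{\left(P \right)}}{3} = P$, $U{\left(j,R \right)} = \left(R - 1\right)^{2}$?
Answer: $81$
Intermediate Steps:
$U{\left(j,R \right)} = \left(-1 + R\right)^{2}$
$V{\left(P \right)} = 3 P$
$\left(-21 + V{\left(U{\left(0,-1 \right)} \right)}\right)^{2} = \left(-21 + 3 \left(-1 - 1\right)^{2}\right)^{2} = \left(-21 + 3 \left(-2\right)^{2}\right)^{2} = \left(-21 + 3 \cdot 4\right)^{2} = \left(-21 + 12\right)^{2} = \left(-9\right)^{2} = 81$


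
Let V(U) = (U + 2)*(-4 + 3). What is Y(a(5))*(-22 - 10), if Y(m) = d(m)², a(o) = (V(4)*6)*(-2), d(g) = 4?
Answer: -512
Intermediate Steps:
V(U) = -2 - U (V(U) = (2 + U)*(-1) = -2 - U)
a(o) = 72 (a(o) = ((-2 - 1*4)*6)*(-2) = ((-2 - 4)*6)*(-2) = -6*6*(-2) = -36*(-2) = 72)
Y(m) = 16 (Y(m) = 4² = 16)
Y(a(5))*(-22 - 10) = 16*(-22 - 10) = 16*(-32) = -512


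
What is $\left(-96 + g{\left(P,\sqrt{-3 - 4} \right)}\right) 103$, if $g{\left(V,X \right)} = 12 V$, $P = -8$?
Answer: $-19776$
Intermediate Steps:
$\left(-96 + g{\left(P,\sqrt{-3 - 4} \right)}\right) 103 = \left(-96 + 12 \left(-8\right)\right) 103 = \left(-96 - 96\right) 103 = \left(-192\right) 103 = -19776$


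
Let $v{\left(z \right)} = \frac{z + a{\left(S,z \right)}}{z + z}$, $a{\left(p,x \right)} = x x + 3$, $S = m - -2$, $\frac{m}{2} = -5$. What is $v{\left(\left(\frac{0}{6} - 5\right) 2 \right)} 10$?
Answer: $- \frac{93}{2} \approx -46.5$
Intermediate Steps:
$m = -10$ ($m = 2 \left(-5\right) = -10$)
$S = -8$ ($S = -10 - -2 = -10 + 2 = -8$)
$a{\left(p,x \right)} = 3 + x^{2}$ ($a{\left(p,x \right)} = x^{2} + 3 = 3 + x^{2}$)
$v{\left(z \right)} = \frac{3 + z + z^{2}}{2 z}$ ($v{\left(z \right)} = \frac{z + \left(3 + z^{2}\right)}{z + z} = \frac{3 + z + z^{2}}{2 z}$)
$v{\left(\left(\frac{0}{6} - 5\right) 2 \right)} 10 = \frac{3 + \left(\frac{0}{6} - 5\right) 2 + \left(\left(\frac{0}{6} - 5\right) 2\right)^{2}}{2 \left(\frac{0}{6} - 5\right) 2} \cdot 10 = \frac{3 + \left(0 \cdot \frac{1}{6} - 5\right) 2 + \left(\left(0 \cdot \frac{1}{6} - 5\right) 2\right)^{2}}{2 \left(0 \cdot \frac{1}{6} - 5\right) 2} \cdot 10 = \frac{3 + \left(0 - 5\right) 2 + \left(\left(0 - 5\right) 2\right)^{2}}{2 \left(0 - 5\right) 2} \cdot 10 = \frac{3 - 10 + \left(\left(-5\right) 2\right)^{2}}{2 \left(\left(-5\right) 2\right)} 10 = \frac{3 - 10 + \left(-10\right)^{2}}{2 \left(-10\right)} 10 = \frac{1}{2} \left(- \frac{1}{10}\right) \left(3 - 10 + 100\right) 10 = \frac{1}{2} \left(- \frac{1}{10}\right) 93 \cdot 10 = \left(- \frac{93}{20}\right) 10 = - \frac{93}{2}$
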